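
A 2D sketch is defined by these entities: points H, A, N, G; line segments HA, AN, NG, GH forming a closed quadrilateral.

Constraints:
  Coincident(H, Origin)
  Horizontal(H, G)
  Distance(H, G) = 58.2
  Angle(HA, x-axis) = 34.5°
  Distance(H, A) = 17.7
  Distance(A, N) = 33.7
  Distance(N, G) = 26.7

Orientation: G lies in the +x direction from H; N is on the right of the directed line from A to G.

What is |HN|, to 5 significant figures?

39.691

H is at the origin; HG is horizontal with |HG| = 58.2 and G in +x, so G = (58.2, 0). HA runs at 34.5° with |HA| = 17.7, so A = (14.587, 10.025). N is determined by |AN| = 33.7 and |NG| = 26.7 together: it lies at the intersection of circle(A, 33.7) and circle(G, 26.7). With |AG| = 44.750, the foot of the radical line on AG is 27.099 from A and the perpendicular offset is √(33.7² − 27.099²) = 20.033. Taking the right-of-AG solution: N = (36.509, -15.569).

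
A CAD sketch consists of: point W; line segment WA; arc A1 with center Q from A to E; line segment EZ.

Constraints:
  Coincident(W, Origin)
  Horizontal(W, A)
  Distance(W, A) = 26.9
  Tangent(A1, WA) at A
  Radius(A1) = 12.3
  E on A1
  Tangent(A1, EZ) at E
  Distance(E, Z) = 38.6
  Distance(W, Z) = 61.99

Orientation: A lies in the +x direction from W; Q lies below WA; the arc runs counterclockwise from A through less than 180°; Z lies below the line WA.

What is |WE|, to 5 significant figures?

23.897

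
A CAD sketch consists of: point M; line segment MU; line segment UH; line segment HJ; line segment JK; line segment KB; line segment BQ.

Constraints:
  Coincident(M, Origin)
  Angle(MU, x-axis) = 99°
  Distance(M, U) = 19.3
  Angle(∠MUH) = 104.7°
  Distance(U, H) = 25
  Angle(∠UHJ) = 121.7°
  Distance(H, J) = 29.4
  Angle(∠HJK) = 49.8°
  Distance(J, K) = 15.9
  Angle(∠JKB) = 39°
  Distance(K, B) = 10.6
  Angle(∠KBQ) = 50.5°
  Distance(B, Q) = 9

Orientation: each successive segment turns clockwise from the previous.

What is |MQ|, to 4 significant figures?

38.09

M is at the origin; MU runs at 99.0° with length 19.3, so U = (-3.019, 19.06). ∠MUH = 104.7° gives UH at 23.70° from the x-axis; with |UH| = 25.0, H = (19.87, 29.11). ∠UHJ = 121.7° gives HJ at -34.60° from the x-axis; with |HJ| = 29.4, J = (44.07, 12.42). ∠HJK = 49.8° gives JK at -164.8° from the x-axis; with |JK| = 15.9, K = (28.73, 8.248). ∠JKB = 39.0° gives KB at 54.20° from the x-axis; with |KB| = 10.6, B = (34.93, 16.84). ∠KBQ = 50.5° gives BQ at -75.30° from the x-axis; with |BQ| = 9.0, Q = (37.21, 8.140). Then |MQ| = |Q − M| = 38.09.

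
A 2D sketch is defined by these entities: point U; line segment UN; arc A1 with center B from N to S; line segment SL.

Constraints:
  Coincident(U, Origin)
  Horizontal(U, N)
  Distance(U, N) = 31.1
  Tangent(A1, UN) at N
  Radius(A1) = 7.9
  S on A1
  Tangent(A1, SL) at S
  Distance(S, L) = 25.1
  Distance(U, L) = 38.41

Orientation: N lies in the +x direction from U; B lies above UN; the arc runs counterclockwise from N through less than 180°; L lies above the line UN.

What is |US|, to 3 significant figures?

39.3

Checks: |BS| = 7.900 ✓; ∠(BS, SL) = 90.00° ✓; |SL| = 25.10 ✓; |UL| = 38.41 ✓.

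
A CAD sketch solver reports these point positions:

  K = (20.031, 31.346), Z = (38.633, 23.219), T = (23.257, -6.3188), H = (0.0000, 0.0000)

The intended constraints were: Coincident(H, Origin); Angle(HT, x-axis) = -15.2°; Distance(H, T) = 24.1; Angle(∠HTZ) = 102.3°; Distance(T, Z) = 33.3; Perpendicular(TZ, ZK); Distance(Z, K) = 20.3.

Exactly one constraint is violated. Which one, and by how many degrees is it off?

Perpendicular(TZ, ZK) — off by 3.90°.

H = (0.00, 0.00) ✓; HT at -15.20° ✓; |HT| = 24.10 ✓; ∠HTZ = 102.3° ✓; |TZ| = 33.30 ✓; ∠(TZ, ZK) = 93.90° ✗; |ZK| = 20.30 ✓.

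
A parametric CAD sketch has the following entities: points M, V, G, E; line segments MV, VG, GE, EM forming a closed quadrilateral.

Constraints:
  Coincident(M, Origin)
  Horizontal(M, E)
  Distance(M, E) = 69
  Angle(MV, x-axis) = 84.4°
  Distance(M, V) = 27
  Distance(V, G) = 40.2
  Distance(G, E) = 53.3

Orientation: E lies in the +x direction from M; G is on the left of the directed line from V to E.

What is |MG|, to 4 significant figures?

58.82

M is at the origin; ME is horizontal with |ME| = 69.0 and E in +x, so E = (69.0, 0). MV runs at 84.4° with |MV| = 27.0, so V = (2.635, 26.87). G is determined by |VG| = 40.2 and |GE| = 53.3 together: it lies at the intersection of circle(V, 40.2) and circle(E, 53.3). With |VE| = 71.60, the foot of the radical line on VE is 27.25 from V and the perpendicular offset is √(40.2² − 27.25²) = 29.56. Taking the left-of-VE solution: G = (38.98, 44.04).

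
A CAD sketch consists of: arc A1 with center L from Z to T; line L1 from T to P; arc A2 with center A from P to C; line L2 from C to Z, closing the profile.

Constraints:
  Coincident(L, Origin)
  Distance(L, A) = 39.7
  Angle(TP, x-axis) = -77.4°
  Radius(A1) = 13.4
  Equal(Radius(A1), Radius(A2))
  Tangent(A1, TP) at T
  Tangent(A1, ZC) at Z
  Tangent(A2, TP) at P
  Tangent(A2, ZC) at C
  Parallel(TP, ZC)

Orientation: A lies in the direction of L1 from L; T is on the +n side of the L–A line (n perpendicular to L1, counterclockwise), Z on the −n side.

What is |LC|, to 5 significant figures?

41.900

Tangency of A1 to both parallel lines with radius 13.4 puts T and Z at L ± 13.4·n: T = (13.077, 2.9231), Z = (-13.077, -2.9231). Equal radii place P and C the same way about A: P = A + 13.4·n = (21.738, -35.821), C = A − 13.4·n = (-4.4170, -41.667). Then |LC| = |C − L| = 41.900.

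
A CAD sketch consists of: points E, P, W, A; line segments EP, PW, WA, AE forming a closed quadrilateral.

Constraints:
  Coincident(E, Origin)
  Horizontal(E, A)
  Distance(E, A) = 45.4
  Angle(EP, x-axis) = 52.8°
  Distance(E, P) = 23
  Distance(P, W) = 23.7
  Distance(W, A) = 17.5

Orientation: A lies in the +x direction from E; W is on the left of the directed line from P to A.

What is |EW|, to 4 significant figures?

40.56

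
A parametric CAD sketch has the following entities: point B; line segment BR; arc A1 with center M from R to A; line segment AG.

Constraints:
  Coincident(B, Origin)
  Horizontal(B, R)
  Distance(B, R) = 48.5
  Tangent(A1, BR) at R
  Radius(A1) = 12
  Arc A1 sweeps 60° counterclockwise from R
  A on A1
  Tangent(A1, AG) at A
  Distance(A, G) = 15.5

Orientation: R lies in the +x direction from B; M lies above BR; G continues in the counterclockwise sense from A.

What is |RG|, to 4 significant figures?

26.58

B is at the origin; BR is horizontal with |BR| = 48.5 and R on the +x side, so R = (48.50, 0.000). The tangent condition forces MR to be normal to BR, so M = R + (0, 12) = (48.50, 12.00). On A1, R sits at bearing -90° from M; a 60° counterclockwise sweep puts A at bearing -30°, so A = M + 12.0·(cos -30°, sin -30°) = (58.89, 6.000). The tangent condition forces MA to be normal to AG, so AG runs along (−sin -30°, cos -30°); with |AG| = 15.5, G = (66.64, 19.42). Then |RG| = |G − R| = 26.58.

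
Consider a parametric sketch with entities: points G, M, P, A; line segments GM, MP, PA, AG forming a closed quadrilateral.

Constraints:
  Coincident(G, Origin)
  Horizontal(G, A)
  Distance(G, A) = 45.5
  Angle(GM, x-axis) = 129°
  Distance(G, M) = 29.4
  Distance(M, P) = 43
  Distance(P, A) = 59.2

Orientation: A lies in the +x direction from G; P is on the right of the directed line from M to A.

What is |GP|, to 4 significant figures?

22.02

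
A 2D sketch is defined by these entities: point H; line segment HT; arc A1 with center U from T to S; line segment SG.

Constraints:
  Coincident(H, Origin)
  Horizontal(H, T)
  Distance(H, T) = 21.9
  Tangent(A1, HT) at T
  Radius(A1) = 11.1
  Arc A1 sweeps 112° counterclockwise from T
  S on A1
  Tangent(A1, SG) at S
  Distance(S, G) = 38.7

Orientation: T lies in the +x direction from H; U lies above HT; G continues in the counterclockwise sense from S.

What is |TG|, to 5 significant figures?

51.313

H is at the origin; H and T share the same y with |HT| = 21.9 and T on the +x side, so T = (21.900, 0.0000). The tangent condition forces UT to be normal to HT, so U = T + (0, 11.1) = (21.900, 11.100). On A1, T sits at bearing -90° from U; a 112° counterclockwise sweep puts S at bearing 22°, so S = U + 11.1·(cos 22°, sin 22°) = (32.192, 15.258). The tangent condition forces US to be normal to SG, so SG runs along (−sin 22°, cos 22°); with |SG| = 38.7, G = (17.694, 51.140). Then |TG| = |G − T| = 51.313.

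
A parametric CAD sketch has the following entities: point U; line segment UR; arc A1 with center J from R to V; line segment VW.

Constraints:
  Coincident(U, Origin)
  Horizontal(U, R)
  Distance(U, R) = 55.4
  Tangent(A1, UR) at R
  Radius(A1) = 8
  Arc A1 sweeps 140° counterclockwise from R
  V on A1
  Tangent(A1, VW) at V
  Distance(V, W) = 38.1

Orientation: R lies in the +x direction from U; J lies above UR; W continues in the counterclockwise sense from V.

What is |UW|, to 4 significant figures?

49.75

U is at the origin; UR is horizontal with |UR| = 55.4 and R on the +x side, so R = (55.40, 0.000). A1 meets UR tangentially, so JR is at right angles to UR, so J = R + (0, 8) = (55.40, 8.000). On A1, R sits at bearing -90° from J; a 140° counterclockwise sweep puts V at bearing 50°, so V = J + 8.0·(cos 50°, sin 50°) = (60.54, 14.13). Since A1 is tangent to VW there, JV ⟂ VW, so VW runs along (−sin 50°, cos 50°); with |VW| = 38.1, W = (31.36, 38.62). Then |UW| = |W − U| = 49.75.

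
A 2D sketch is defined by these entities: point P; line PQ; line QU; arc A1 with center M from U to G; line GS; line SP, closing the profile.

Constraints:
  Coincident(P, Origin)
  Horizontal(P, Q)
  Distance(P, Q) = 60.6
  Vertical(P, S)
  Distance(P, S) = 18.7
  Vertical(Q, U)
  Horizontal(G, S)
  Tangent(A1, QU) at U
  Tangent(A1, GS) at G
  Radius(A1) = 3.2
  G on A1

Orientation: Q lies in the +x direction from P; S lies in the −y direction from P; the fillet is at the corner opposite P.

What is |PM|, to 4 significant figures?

59.46

P is at the origin; PQ is horizontal with |PQ| = 60.6 and Q on the +x side, so Q = (60.60, 0.000). P and S share the same x with |PS| = 18.7 and S on the −y side, so S = (0.000, -18.70). The virtual corner opposite P is at (60.60, -18.70). A1 meets QU tangentially, so MU is at right angles to QU and the tangent condition forces MG to be normal to GS, with radius 3.2, so the center M sits 3.2 in from both sides at M = (57.40, -15.50). Then |PM| = |M − P| = 59.46.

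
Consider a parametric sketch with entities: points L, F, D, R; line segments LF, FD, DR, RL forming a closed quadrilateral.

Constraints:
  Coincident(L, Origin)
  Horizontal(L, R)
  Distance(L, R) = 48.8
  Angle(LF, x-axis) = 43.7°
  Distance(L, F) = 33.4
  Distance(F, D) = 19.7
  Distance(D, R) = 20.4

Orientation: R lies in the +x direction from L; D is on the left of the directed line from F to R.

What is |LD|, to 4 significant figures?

47.81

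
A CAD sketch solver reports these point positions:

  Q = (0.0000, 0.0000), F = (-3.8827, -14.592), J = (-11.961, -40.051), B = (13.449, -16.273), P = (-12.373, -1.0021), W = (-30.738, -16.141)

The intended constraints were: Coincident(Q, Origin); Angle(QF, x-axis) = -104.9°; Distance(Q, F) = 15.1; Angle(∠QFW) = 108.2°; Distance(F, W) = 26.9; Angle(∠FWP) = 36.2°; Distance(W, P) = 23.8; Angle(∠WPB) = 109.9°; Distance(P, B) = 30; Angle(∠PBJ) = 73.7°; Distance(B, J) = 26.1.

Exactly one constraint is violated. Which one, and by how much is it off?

Distance(B, J) = 26.1 — off by 8.70.

Q = (0.00, 0.00) ✓; QF at -104.9° ✓; |QF| = 15.10 ✓; ∠QFW = 108.2° ✓; |FW| = 26.90 ✓; ∠FWP = 36.20° ✓; |WP| = 23.80 ✓; ∠WPB = 109.9° ✓; |PB| = 30.00 ✓; ∠PBJ = 73.70° ✓; |BJ| = 34.80 ✗.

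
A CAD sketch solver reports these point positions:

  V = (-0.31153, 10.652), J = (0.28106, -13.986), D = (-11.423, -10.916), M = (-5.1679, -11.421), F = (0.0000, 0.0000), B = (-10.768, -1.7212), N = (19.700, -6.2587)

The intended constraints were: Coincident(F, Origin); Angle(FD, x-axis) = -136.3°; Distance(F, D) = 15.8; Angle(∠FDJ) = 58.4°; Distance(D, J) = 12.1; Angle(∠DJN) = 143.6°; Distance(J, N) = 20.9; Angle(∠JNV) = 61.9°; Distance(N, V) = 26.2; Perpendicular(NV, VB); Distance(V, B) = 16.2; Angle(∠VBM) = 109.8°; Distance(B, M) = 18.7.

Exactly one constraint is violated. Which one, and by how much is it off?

Distance(B, M) = 18.7 — off by 7.50.

F = (0.00, 0.00) ✓; FD at -136.3° ✓; |FD| = 15.80 ✓; ∠FDJ = 58.40° ✓; |DJ| = 12.10 ✓; ∠DJN = 143.6° ✓; |JN| = 20.90 ✓; ∠JNV = 61.90° ✓; |NV| = 26.20 ✓; ∠(NV, VB) = 90.00° ✓; |VB| = 16.20 ✓; ∠VBM = 109.8° ✓; |BM| = 11.20 ✗.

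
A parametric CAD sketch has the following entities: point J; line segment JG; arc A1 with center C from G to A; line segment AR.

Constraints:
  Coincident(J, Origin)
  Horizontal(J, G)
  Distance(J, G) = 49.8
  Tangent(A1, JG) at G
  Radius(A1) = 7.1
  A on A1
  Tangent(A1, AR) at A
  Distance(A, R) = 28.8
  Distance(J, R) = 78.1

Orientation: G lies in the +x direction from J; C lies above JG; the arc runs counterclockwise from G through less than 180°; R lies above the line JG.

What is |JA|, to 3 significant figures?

55.1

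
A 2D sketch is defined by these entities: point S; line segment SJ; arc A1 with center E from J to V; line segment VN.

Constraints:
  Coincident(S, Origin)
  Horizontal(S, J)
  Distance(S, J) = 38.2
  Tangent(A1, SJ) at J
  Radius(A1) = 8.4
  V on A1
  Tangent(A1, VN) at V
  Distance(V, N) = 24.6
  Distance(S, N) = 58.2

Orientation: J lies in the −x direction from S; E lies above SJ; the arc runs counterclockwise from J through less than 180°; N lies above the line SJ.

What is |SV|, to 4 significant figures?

34.90

Checks: |EV| = 8.400 ✓; ∠(EV, VN) = 90.00° ✓; |VN| = 24.60 ✓; |SN| = 58.20 ✓.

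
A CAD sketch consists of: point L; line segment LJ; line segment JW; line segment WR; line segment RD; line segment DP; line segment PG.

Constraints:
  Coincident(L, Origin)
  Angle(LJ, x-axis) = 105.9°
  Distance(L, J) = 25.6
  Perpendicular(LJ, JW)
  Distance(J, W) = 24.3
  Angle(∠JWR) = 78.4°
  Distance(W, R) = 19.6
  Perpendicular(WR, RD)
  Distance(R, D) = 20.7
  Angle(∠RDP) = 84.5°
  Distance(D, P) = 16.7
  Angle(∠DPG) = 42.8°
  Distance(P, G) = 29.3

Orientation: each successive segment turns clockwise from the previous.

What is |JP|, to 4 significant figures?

5.077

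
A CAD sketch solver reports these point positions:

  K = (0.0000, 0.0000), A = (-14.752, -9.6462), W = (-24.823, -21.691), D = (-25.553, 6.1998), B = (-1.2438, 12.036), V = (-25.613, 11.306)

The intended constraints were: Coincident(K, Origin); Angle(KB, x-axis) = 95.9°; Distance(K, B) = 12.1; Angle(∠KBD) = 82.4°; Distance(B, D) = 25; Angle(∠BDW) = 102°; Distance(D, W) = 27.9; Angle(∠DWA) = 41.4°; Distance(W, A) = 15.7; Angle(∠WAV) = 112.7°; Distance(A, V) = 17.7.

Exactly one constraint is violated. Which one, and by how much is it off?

Distance(A, V) = 17.7 — off by 5.90.

K = (0.00, 0.00) ✓; KB at 95.90° ✓; |KB| = 12.10 ✓; ∠KBD = 82.40° ✓; |BD| = 25.00 ✓; ∠BDW = 102.0° ✓; |DW| = 27.90 ✓; ∠DWA = 41.40° ✓; |WA| = 15.70 ✓; ∠WAV = 112.7° ✓; |AV| = 23.60 ✗.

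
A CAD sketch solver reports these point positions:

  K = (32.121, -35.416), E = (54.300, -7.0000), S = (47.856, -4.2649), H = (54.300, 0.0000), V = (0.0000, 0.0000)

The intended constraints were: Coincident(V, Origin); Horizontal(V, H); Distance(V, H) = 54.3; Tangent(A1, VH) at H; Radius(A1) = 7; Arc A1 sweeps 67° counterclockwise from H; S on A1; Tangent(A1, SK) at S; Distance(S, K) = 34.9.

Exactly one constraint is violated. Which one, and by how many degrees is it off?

Tangent(A1, SK) at S — off by 3.80°.

V = (0.00, 0.00) ✓; V.y = 0.00, H.y = 0.00 ✓; |VH| = 54.30 ✓; ∠(EH, HV) = 90.00° ✓; |EH| = 7.000 ✓; bearing(E→S) − bearing(E→H) = 67.00° ✓; |ES| = 7.000 ✓; ∠(ES, SK) = 93.80° ✗; |SK| = 34.90 ✓.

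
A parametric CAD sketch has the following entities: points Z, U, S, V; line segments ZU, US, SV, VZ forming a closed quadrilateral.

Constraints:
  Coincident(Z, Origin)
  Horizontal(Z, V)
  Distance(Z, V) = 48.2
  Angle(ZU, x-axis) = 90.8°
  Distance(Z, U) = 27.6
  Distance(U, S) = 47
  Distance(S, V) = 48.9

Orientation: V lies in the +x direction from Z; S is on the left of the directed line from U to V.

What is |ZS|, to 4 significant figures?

63.96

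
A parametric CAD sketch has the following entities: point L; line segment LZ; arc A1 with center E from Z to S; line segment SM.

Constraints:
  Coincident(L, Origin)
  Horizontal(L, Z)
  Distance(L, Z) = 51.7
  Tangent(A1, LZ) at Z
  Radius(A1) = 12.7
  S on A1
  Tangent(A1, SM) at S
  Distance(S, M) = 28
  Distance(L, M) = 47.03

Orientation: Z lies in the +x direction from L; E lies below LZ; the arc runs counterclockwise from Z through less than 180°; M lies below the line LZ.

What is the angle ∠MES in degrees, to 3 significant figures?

65.6°

Checks: |ES| = 12.70 ✓; ∠(ES, SM) = 90.00° ✓; |SM| = 28.00 ✓; |LM| = 47.03 ✓.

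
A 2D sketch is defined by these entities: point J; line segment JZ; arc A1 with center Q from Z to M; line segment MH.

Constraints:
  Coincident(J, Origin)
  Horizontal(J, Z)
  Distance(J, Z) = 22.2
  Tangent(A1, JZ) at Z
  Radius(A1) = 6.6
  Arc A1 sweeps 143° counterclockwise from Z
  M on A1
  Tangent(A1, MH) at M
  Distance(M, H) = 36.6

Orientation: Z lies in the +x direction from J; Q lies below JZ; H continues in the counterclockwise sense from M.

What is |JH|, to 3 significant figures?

58.3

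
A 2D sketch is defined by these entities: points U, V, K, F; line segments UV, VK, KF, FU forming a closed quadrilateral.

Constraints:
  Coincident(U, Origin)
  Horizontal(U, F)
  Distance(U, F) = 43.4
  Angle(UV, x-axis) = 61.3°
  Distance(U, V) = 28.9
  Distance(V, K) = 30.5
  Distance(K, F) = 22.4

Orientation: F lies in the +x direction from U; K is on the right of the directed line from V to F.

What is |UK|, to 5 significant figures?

21.809

Checks: |VK| = 30.50 ✓; |KF| = 22.40 ✓.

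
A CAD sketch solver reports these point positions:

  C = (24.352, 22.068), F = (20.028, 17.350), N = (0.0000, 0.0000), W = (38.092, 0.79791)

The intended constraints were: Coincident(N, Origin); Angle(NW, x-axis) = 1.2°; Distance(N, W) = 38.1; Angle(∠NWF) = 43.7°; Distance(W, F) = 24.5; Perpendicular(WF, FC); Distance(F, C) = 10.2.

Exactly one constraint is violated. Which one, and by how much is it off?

Distance(F, C) = 10.2 — off by 3.80.

N = (0.00, 0.00) ✓; NW at 1.200° ✓; |NW| = 38.10 ✓; ∠NWF = 43.70° ✓; |WF| = 24.50 ✓; ∠(WF, FC) = 90.01° ✓; |FC| = 6.400 ✗.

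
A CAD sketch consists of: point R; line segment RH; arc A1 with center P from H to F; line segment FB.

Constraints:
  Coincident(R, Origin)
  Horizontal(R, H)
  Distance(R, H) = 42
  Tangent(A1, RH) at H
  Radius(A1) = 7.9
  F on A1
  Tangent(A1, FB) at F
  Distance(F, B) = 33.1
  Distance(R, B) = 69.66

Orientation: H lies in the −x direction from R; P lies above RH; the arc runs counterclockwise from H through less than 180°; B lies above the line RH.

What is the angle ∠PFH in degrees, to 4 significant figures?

23.63°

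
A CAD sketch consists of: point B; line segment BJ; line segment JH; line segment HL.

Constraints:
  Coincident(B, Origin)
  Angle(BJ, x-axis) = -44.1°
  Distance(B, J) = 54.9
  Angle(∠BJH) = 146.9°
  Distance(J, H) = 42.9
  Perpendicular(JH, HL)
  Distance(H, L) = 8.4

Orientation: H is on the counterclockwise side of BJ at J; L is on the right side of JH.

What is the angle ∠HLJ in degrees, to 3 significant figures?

78.9°

B is at the origin; BJ runs at -44.1° with length 54.9, so J = 54.9·(cos -44.1°, sin -44.1°) = (39.4, -38.2). ∠BJH = 146.9°, so JH runs at -44.1° + (180° − 146.9°) = -11.0° from the x-axis; with |JH| = 42.9, H = J + 42.9·(cos -11.0°, sin -11.0°) = (81.5, -46.4). The perpendicularity gives HL at right angles to JH; with |HL| = 8.4 on the right of JH, L = H + 8.4·(-0.191, -0.982) = (79.9, -54.6). Then cos ∠HLJ = LH·LJ / (|LH||LJ|), giving 78.9°.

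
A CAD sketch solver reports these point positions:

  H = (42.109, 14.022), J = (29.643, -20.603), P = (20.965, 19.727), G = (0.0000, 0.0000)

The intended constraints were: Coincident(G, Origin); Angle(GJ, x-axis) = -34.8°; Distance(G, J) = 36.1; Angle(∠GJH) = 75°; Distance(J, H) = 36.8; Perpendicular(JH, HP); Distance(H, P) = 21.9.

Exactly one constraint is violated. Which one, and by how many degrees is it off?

Perpendicular(JH, HP) — off by 4.70°.

G = (0.00, 0.00) ✓; GJ at -34.80° ✓; |GJ| = 36.10 ✓; ∠GJH = 75.00° ✓; |JH| = 36.80 ✓; ∠(JH, HP) = 94.70° ✗; |HP| = 21.90 ✓.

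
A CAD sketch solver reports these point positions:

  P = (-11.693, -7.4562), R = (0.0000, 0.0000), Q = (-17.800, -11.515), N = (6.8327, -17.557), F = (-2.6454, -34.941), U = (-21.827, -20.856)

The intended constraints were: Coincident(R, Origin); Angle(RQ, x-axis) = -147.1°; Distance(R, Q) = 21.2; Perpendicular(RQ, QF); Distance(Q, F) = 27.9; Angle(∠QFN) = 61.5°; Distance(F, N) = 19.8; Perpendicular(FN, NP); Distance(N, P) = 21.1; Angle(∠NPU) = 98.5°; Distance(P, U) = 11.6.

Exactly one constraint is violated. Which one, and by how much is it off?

Distance(P, U) = 11.6 — off by 5.20.

R = (0.00, 0.00) ✓; RQ at -147.1° ✓; |RQ| = 21.20 ✓; ∠(RQ, QF) = 90.00° ✓; |QF| = 27.90 ✓; ∠QFN = 61.50° ✓; |FN| = 19.80 ✓; ∠(FN, NP) = 90.00° ✓; |NP| = 21.10 ✓; ∠NPU = 98.50° ✓; |PU| = 16.80 ✗.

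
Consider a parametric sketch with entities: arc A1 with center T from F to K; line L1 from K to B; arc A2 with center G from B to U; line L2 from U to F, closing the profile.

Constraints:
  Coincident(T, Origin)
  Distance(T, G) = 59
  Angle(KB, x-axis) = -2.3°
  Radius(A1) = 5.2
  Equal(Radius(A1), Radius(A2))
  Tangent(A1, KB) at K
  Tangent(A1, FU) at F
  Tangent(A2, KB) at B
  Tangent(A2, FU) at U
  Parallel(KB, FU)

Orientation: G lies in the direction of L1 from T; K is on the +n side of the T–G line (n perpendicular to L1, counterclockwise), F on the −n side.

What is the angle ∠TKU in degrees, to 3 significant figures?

80.0°

The slot axis is L1's direction at -2.3°, so u = (cos -2.3°, sin -2.3°) = (0.999, -0.0401) and n = (−sin -2.3°, cos -2.3°) = (0.0401, 0.999). T is at the origin and G lies 59.0 along u from T, so G = 59.0·u = (59.0, -2.37). Tangency of A1 to both parallel lines with radius 5.2 puts K and F at T ± 5.2·n: K = (0.209, 5.20), F = (-0.209, -5.20). Equal radii place B and U the same way about G: B = G + 5.2·n = (59.2, 2.83), U = G − 5.2·n = (58.7, -7.56). Then cos ∠TKU = KT·KU / (|KT||KU|), giving 80.0°.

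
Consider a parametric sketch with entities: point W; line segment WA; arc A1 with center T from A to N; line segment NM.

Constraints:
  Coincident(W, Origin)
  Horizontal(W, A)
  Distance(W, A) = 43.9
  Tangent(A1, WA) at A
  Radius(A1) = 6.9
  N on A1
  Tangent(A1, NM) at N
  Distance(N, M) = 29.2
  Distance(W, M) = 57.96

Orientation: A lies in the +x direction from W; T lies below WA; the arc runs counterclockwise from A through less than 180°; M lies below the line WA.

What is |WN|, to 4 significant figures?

38.22

W is at the origin; WA is horizontal with |WA| = 43.9 and A on the +x side, so A = (43.90, 0.000). Since A1 is tangent to WA there, TA ⟂ WA, so T = A + (0, -6.9) = (43.90, -6.900). Since TN ⟂ NM (tangency), |TM| = √(6.9² + 29.2²) = 30.00 regardless of where N sits on A1. So M lies on both circle(W, 57.96) and circle(T, 30.00); the below-WA intersection is M = (44.70, -36.89). N is the foot of the tangent from M: N = (37.23, -8.666).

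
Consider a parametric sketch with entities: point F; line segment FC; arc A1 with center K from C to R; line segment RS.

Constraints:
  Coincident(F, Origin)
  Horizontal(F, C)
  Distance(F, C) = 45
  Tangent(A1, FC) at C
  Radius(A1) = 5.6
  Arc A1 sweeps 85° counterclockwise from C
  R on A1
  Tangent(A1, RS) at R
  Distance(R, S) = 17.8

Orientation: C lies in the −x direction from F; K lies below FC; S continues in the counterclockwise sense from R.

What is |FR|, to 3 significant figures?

50.8

F is at the origin; FC is horizontal with |FC| = 45.0 and C on the −x side, so C = (-45.0, 0.00). Since A1 is tangent to FC there, KC ⟂ FC, so K = C + (0, -5.6) = (-45.0, -5.60). On A1, C sits at bearing 90° from K; an 85° counterclockwise sweep puts R at bearing 175°, so R = K + 5.6·(cos 175°, sin 175°) = (-50.6, -5.11). Then |FR| = |R − F| = 50.8.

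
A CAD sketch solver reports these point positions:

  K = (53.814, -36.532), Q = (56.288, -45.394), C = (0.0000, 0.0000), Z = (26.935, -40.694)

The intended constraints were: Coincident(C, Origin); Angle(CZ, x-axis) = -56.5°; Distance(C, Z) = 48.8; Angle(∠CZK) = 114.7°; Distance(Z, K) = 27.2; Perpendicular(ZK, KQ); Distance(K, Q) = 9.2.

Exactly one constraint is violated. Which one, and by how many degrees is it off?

Perpendicular(ZK, KQ) — off by 6.80°.

C = (0.00, 0.00) ✓; CZ at -56.50° ✓; |CZ| = 48.80 ✓; ∠CZK = 114.7° ✓; |ZK| = 27.20 ✓; ∠(ZK, KQ) = 83.20° ✗; |KQ| = 9.201 ✓.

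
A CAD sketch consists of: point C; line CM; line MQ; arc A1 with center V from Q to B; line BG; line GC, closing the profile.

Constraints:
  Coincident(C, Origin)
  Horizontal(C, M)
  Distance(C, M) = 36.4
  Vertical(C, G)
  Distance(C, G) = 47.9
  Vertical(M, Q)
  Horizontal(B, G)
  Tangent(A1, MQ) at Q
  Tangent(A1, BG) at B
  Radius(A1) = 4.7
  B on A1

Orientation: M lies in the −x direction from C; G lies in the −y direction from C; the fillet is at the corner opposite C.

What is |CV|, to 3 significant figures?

53.6

C is at the origin; CM is horizontal with |CM| = 36.4 and M on the −x side, so M = (-36.4, 0.00). CG is vertical with |CG| = 47.9 and G on the −y side, so G = (0.00, -47.9). The virtual corner opposite C is at (-36.4, -47.9). Since A1 is tangent to MQ there, VQ ⟂ MQ and the tangent condition forces VB to be normal to BG, with radius 4.7, so the center V sits 4.7 in from both sides at V = (-31.7, -43.2). Then |CV| = |V − C| = 53.6.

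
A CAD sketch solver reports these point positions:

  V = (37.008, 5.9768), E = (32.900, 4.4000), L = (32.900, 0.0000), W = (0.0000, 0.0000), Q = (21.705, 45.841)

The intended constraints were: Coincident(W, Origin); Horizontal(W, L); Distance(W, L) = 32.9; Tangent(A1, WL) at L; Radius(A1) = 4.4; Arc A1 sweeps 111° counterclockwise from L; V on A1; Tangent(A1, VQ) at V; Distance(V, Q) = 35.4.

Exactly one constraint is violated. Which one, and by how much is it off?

Distance(V, Q) = 35.4 — off by 7.30.

W = (0.00, 0.00) ✓; W.y = 0.00, L.y = 0.00 ✓; |WL| = 32.90 ✓; ∠(EL, LW) = 90.00° ✓; |EL| = 4.400 ✓; bearing(E→V) − bearing(E→L) = 111.0° ✓; |EV| = 4.400 ✓; ∠(EV, VQ) = 90.00° ✓; |VQ| = 42.70 ✗.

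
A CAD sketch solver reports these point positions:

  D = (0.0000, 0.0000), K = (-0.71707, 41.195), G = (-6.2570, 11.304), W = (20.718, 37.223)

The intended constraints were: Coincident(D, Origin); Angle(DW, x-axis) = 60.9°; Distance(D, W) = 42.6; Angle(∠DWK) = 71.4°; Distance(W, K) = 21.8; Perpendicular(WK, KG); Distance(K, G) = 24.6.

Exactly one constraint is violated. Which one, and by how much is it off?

Distance(K, G) = 24.6 — off by 5.80.

D = (0.00, 0.00) ✓; DW at 60.90° ✓; |DW| = 42.60 ✓; ∠DWK = 71.40° ✓; |WK| = 21.80 ✓; ∠(WK, KG) = 90.00° ✓; |KG| = 30.40 ✗.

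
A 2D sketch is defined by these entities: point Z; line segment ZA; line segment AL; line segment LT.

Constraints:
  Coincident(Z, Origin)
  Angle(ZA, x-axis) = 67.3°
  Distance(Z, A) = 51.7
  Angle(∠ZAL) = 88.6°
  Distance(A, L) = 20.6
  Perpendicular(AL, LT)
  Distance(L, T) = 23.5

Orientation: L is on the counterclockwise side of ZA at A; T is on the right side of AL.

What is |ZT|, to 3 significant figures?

77.6

Z is at the origin; ZA runs at 67.3° with length 51.7, so A = 51.7·(cos 67.3°, sin 67.3°) = (20.0, 47.7). ∠ZAL = 88.6°, so AL runs at 67.3° + (180° − 88.6°) = 159° from the x-axis; with |AL| = 20.6, L = A + 20.6·(cos 159°, sin 159°) = (0.759, 55.2). AL ⟂ LT; with |LT| = 23.5 on the right of AL, T = L + 23.5·(0.363, 0.932) = (9.29, 77.1). Then |ZT| = |T − Z| = 77.6.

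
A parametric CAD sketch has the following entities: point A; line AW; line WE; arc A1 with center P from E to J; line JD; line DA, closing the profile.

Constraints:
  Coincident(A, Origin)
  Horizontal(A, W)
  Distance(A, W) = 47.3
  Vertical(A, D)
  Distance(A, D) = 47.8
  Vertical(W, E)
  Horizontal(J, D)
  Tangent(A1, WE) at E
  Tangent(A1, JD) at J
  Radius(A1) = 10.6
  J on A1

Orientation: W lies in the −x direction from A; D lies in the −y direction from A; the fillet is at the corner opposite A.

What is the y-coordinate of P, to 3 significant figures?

-37.2

A is at the origin; A and W share the same y with |AW| = 47.3 and W on the −x side, so W = (-47.3, 0.00). AD is vertical with |AD| = 47.8 and D on the −y side, so D = (0.00, -47.8). The virtual corner opposite A is at (-47.3, -47.8). Tangency of A1 to WE means the radius PE is perpendicular to WE and since A1 is tangent to JD there, PJ ⟂ JD, with radius 10.6, so the center P sits 10.6 in from both sides at P = (-36.7, -37.2). So P.y = -37.2.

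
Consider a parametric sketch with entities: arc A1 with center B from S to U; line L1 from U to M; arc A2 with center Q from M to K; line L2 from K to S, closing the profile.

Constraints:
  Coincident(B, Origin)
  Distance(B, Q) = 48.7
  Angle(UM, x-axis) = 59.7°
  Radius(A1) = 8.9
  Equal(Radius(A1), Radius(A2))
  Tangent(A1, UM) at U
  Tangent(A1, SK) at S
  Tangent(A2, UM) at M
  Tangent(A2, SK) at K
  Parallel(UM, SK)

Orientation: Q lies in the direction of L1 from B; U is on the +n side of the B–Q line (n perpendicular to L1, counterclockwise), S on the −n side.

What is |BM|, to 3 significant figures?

49.5

The slot axis is L1's direction at 59.7°, so u = (cos 59.7°, sin 59.7°) = (0.505, 0.863) and n = (−sin 59.7°, cos 59.7°) = (-0.863, 0.505). B is at the origin and Q lies 48.7 along u from B, so Q = 48.7·u = (24.6, 42.0). Tangency of A1 to both parallel lines with radius 8.9 puts U and S at B ± 8.9·n: U = (-7.68, 4.49), S = (7.68, -4.49). Equal radii place M and K the same way about Q: M = Q + 8.9·n = (16.9, 46.5), K = Q − 8.9·n = (32.3, 37.6). Then |BM| = |M − B| = 49.5.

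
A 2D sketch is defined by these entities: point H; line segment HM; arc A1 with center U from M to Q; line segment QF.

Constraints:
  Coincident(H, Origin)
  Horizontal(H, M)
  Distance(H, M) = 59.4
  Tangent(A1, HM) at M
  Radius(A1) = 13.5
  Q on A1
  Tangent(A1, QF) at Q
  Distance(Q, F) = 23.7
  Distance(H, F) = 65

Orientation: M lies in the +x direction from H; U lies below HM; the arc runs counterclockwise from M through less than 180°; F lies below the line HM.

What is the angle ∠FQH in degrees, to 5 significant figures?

122.55°

H is at the origin; HM is horizontal with |HM| = 59.4 and M on the +x side, so M = (59.400, 0.0000). A1 meets HM tangentially, so UM is at right angles to HM, so U = M + (0, -13.5) = (59.400, -13.500). Since UQ ⟂ QF (tangency), |UF| = √(13.5² + 23.7²) = 27.275 regardless of where Q sits on A1. So F lies on both circle(H, 65.0) and circle(U, 27.275); the below-HM intersection is F = (51.532, -39.616). Q is the foot of the tangent from F: Q = (46.241, -16.514).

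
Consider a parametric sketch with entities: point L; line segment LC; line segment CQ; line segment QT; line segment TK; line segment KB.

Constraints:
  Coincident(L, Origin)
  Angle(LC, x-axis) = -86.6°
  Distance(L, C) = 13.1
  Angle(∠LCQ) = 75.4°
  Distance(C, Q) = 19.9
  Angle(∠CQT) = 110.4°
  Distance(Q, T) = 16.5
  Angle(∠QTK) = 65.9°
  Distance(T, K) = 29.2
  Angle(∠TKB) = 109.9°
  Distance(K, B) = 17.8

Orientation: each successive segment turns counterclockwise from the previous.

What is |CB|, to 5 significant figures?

9.1544

L is at the origin; LC runs at -86.6° with length 13.1, so C = (0.77691, -13.077). ∠LCQ = 75.4° gives CQ at 18.000° from the x-axis; with |CQ| = 19.9, Q = (19.703, -6.9275). ∠CQT = 110.4° gives QT at 87.600° from the x-axis; with |QT| = 16.5, T = (20.394, 9.5580). ∠QTK = 65.9° gives TK at -158.30° from the x-axis; with |TK| = 29.2, K = (-6.7368, -1.2386). ∠TKB = 109.9° gives KB at -88.200° from the x-axis; with |KB| = 17.8, B = (-6.1777, -19.030). Then |CB| = |B − C| = 9.1544.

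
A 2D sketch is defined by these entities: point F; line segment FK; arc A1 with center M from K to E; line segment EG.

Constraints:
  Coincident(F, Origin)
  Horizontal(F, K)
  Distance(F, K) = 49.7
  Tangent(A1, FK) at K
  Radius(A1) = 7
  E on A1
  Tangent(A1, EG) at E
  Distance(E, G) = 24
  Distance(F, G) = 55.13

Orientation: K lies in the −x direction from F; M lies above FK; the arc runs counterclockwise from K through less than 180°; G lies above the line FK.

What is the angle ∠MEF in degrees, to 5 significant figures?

163.92°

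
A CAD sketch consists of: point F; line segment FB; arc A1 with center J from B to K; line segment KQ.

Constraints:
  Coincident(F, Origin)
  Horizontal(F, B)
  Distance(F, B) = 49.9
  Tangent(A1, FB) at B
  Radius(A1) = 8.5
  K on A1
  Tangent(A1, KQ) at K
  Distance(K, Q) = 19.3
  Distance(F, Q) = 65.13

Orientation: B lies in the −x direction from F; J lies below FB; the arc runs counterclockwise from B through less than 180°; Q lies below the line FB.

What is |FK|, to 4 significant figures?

58.97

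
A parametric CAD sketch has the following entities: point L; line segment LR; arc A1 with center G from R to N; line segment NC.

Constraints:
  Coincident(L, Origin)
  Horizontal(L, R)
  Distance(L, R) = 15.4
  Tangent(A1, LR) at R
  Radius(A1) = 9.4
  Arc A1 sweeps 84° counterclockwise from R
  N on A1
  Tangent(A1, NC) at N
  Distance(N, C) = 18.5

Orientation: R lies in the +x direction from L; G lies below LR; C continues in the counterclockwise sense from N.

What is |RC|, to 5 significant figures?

29.093

L is at the origin; L and R share the same y with |LR| = 15.4 and R on the +x side, so R = (15.400, 0.0000). Since A1 is tangent to LR there, GR ⟂ LR, so G = R + (0, -9.4) = (15.400, -9.4000). On A1, R sits at bearing 90° from G; an 84° counterclockwise sweep puts N at bearing 174°, so N = G + 9.4·(cos 174°, sin 174°) = (6.0515, -8.4174). The tangent condition forces GN to be normal to NC, so NC runs along (−sin 174°, cos 174°); with |NC| = 18.5, C = (4.1177, -26.816). Then |RC| = |C − R| = 29.093.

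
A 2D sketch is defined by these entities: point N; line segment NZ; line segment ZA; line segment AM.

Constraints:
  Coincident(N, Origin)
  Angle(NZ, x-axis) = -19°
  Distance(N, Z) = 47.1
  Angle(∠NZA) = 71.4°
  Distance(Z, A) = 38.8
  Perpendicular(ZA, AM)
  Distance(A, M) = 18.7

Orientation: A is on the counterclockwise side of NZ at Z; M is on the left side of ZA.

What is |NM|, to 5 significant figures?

35.188

N is at the origin; NZ runs at -19.0° with length 47.1, so Z = 47.1·(cos -19.0°, sin -19.0°) = (44.534, -15.334). ∠NZA = 71.4°, so ZA runs at -19.0° + (180° − 71.4°) = 89.600° from the x-axis; with |ZA| = 38.8, A = Z + 38.8·(cos 89.600°, sin 89.600°) = (44.805, 23.465). ZA ⟂ AM; with |AM| = 18.7 on the left of ZA, M = A + 18.7·(-0.99998, 0.0069813) = (26.105, 23.595). Then |NM| = |M − N| = 35.188.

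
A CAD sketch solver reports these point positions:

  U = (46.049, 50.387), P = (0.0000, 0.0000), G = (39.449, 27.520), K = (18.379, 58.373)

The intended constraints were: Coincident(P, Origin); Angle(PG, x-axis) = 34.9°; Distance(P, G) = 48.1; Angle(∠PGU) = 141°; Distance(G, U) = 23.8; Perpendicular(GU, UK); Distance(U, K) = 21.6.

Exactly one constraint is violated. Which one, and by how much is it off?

Distance(U, K) = 21.6 — off by 7.20.

P = (0.00, 0.00) ✓; PG at 34.90° ✓; |PG| = 48.10 ✓; ∠PGU = 141.0° ✓; |GU| = 23.80 ✓; ∠(GU, UK) = 90.00° ✓; |UK| = 28.80 ✗.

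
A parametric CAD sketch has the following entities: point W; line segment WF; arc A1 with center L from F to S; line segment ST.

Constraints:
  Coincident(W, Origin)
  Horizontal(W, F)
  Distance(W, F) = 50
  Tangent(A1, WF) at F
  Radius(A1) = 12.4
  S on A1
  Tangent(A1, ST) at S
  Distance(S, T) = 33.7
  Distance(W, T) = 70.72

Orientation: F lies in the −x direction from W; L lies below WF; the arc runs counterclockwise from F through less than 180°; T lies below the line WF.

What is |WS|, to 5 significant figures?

63.895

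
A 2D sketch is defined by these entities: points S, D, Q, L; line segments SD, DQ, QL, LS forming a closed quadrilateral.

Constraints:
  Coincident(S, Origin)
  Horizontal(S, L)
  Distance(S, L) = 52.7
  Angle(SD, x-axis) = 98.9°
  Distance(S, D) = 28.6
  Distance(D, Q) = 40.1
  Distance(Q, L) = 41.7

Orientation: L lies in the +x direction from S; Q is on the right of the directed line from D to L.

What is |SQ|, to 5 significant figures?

14.523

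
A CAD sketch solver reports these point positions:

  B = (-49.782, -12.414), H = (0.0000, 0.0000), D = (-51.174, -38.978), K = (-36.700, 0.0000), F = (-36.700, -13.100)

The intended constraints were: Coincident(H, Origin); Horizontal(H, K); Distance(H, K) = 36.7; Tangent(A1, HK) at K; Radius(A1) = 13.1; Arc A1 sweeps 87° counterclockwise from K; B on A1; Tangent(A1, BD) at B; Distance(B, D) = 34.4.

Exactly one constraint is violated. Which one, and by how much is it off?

Distance(B, D) = 34.4 — off by 7.80.

H = (0.00, 0.00) ✓; H.y = 0.00, K.y = 0.00 ✓; |HK| = 36.70 ✓; ∠(FK, KH) = 90.00° ✓; |FK| = 13.10 ✓; bearing(F→B) − bearing(F→K) = 87.00° ✓; |FB| = 13.10 ✓; ∠(FB, BD) = 90.00° ✓; |BD| = 26.60 ✗.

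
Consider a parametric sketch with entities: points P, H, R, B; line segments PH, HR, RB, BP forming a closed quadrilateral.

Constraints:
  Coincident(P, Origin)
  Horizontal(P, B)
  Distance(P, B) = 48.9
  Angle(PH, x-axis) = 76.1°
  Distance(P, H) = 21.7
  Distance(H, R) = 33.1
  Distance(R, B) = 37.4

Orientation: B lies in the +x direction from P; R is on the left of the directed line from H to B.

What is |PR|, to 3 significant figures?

49.6

P is at the origin; P and B share the same y with |PB| = 48.9 and B in +x, so B = (48.9, 0). PH runs at 76.1° with |PH| = 21.7, so H = (5.21, 21.1). R is determined by |HR| = 33.1 and |RB| = 37.4 together: it lies at the intersection of circle(H, 33.1) and circle(B, 37.4). With |HB| = 48.5, the foot of the radical line on HB is 21.1 from H and the perpendicular offset is √(33.1² − 21.1²) = 25.5. Taking the left-of-HB solution: R = (35.3, 34.8).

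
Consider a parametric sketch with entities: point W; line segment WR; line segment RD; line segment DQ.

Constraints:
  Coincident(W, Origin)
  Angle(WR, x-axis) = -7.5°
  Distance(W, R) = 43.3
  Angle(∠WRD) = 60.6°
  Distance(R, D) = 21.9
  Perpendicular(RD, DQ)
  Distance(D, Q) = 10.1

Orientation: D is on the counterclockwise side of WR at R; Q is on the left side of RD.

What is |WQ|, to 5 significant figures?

27.631

W is at the origin; WR runs at -7.5° with length 43.3, so R = 43.3·(cos -7.5°, sin -7.5°) = (42.930, -5.6518). ∠WRD = 60.6°, so RD runs at -7.5° + (180° − 60.6°) = 111.90° from the x-axis; with |RD| = 21.9, D = R + 21.9·(cos 111.90°, sin 111.90°) = (34.761, 14.668). RD is perpendicular to DQ; with |DQ| = 10.1 on the left of RD, Q = D + 10.1·(-0.92784, -0.37299) = (25.390, 10.901). Then |WQ| = |Q − W| = 27.631.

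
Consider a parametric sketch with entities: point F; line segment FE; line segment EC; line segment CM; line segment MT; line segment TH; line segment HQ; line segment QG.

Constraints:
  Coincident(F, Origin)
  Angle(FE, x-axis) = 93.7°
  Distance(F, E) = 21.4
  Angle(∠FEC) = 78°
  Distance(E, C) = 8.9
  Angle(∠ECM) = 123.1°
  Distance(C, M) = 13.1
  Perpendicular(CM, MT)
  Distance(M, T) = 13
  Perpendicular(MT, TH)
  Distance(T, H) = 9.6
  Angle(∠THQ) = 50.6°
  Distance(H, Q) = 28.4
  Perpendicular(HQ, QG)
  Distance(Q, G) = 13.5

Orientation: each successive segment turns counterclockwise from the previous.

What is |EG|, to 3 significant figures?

37.6

F is at the origin; FE runs at 93.7° with length 21.4, so E = (-1.38, 21.4). ∠FEC = 78.0° gives EC at -164° from the x-axis; with |EC| = 8.9, C = (-9.95, 18.9). ∠ECM = 123.1° gives CM at -107° from the x-axis; with |CM| = 13.1, M = (-13.9, 6.45). The perpendicularity gives MT at right angles to CM, so MT runs at -17.4°; with |MT| = 13.0, T = (-1.46, 2.56). MT is perpendicular to TH, so TH runs at 72.6°; with |TH| = 9.6, H = (1.41, 11.7). ∠THQ = 50.6° gives HQ at -158° from the x-axis; with |HQ| = 28.4, Q = (-24.9, 1.08). HQ ⟂ QG, so QG runs at -68.0°; with |QG| = 13.5, G = (-19.9, -11.4). Then |EG| = |G − E| = 37.6.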